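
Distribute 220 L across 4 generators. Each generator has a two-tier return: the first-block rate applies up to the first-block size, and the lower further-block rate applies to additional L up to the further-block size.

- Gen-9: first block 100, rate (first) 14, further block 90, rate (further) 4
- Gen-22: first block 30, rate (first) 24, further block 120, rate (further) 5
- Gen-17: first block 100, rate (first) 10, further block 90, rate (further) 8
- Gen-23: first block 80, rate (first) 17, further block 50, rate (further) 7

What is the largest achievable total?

3580

Order all 8 blocks by rate: Gen-22/tier1 24 > Gen-23/tier1 17 > Gen-9/tier1 14 > Gen-17/tier1 10 > Gen-17/tier2 8 > Gen-23/tier2 7 > Gen-22/tier2 5 > Gen-9/tier2 4.
Gen-22/tier1 (24): +30 ; 190 left.
Gen-23 tier1 at 17: fill all 80 ; 110 left.
Gen-9/tier1 (14): +100 ; 10 left.
Gen-17/tier1: +10 of 100 at 10; pool empty.
Total = 24×30 + 17×80 + 14×100 + 10×10 = 3580.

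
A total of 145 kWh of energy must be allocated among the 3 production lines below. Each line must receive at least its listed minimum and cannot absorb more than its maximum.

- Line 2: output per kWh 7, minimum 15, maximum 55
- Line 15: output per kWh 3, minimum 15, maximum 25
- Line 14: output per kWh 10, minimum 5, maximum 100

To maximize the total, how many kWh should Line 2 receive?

30

Meeting every minimum uses 15+15+5 = 35 kWh, leaving 110.
Rank by output per kWh: Line 14 10 > Line 2 7 > Line 15 3.
Line 14: +95 to 100 (cap) ; 15 left.
Line 2: +15 (room for 40) → 30. Pool exhausted.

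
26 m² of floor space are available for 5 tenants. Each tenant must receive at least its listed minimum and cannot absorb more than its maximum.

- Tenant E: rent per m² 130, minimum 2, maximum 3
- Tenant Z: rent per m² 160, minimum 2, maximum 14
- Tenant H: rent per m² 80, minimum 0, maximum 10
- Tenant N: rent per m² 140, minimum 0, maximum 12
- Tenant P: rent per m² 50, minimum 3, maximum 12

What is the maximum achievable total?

3630

Meeting every minimum uses 2+2+0+0+3 = 7 m², leaving 19.
Highest rent per m² first: Tenant Z 160 > Tenant N 140 > Tenant E 130 > Tenant H 80 > Tenant P 50.
Tenant Z takes 12 more to reach its cap of 14 → 7 left.
Tenant N has room for 12 more but only 7 remain, so it gets 7.
Total = 130×2 + 160×14 + 140×7 + 50×3 = 3630.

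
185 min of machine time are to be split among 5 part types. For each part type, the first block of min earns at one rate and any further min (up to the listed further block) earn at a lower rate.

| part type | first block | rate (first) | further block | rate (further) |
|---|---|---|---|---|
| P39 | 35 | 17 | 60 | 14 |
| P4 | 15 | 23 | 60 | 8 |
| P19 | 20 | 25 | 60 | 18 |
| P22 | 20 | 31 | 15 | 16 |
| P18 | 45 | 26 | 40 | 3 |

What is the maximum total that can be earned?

Treat each block as its own option and order by rate: P22/T1 31 > P18/T1 26 > P19/T1 25 > P4/T1 23 > P19/T2 18 > P39/T1 17 > P22/T2 16 > P39/T2 14 > P4/T2 8 > P18/T2 3.
P22/T1 (31): +20 — 165 left.
Fill P18 T1 block (45 at 26) — 120 left.
Fill P19 T1 block (20 at 25) — 100 left.
P4/T1 (23): +15 — 85 left.
P19/T2 (18): +60 — 25 left.
P39/T1: +25 of 35 at 17; pool empty.
Total = 31×20 + 26×45 + 25×20 + 23×15 + 18×60 + 17×25 = 4140.

4140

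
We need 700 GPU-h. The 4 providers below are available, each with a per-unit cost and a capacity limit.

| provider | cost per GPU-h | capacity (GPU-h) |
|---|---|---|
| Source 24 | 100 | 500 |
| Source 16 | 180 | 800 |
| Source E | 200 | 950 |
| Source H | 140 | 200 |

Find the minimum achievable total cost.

78000

Use providers in increasing cost order.
Source 24 (100): use full 500 — 200 GPU-h to go.
Take 200 from Source H at 140 — need 0 more.
Source 16, Source E: unused.
Cost = 500×100 + 200×140 = 78000.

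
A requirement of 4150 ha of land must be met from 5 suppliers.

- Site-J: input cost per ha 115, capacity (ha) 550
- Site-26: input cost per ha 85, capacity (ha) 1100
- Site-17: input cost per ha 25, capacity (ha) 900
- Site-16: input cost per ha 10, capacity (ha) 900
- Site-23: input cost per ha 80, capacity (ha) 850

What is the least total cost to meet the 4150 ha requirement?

Use suppliers in increasing cost order.
Site-16 at 10: take all 900 ha → 3250 still needed.
Site-17 at 25: take all 900 ha → 2350 still needed.
Site-23 at 80: take all 850 ha → 1500 still needed.
Take 1100 from Site-26 at 85 → need 400 more.
Site-J at 115: take 400 of its 550 → requirement met.
Cost = 900×10 + 900×25 + 850×80 + 1100×85 + 400×115 = 239000.

239000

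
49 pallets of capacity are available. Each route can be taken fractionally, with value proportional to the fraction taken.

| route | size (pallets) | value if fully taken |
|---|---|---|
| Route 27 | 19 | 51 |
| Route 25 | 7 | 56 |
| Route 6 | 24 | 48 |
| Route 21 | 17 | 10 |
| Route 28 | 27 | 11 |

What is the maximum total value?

Rank by value-to-size ratio: Route 25 56/7≈8, Route 27 51/19≈2.68, Route 6 48/24≈2, Route 21 10/17≈0.588, Route 28 11/27≈0.407.
All 7 pallets of Route 25 fit (value 56) — 42 remain.
Route 27: take in full, 19 pallets for value 51 — 23 left.
Only 23 pallets remain; take 23/24 of Route 6 for value 48×23/24 = 46.
Total value = 153.

153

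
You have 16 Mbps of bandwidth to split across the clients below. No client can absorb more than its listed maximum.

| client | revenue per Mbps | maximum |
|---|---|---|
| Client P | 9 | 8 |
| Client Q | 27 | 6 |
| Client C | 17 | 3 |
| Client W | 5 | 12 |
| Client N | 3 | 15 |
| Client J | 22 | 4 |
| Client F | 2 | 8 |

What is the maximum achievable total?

328

Order the clients by revenue per Mbps: Client Q 27 > Client J 22 > Client C 17 > Client P 9 > Client W 5 > Client N 3 > Client F 2.
Give Client Q 6 to hit its cap of 6 → 10 left.
Client J takes 4 to reach its cap of 4 → 6 left.
Give Client C 3 to hit its cap of 3 → 3 left.
Client P: +3 (room for 8) → 3. Pool exhausted.
Total = 9×3 + 27×6 + 17×3 + 22×4 = 328.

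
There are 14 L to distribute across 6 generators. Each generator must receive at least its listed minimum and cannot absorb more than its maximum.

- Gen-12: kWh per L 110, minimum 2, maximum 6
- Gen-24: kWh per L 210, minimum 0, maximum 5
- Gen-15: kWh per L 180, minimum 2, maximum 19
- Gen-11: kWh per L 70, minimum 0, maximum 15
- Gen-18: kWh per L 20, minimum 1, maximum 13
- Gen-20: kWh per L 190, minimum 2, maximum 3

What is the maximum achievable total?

2400

Meeting every minimum uses 2+0+2+0+1+2 = 7 L, leaving 7.
Rank by kWh per L: Gen-24 210 > Gen-20 190 > Gen-15 180 > Gen-12 110 > Gen-11 70 > Gen-18 20.
Gen-24: +5 to 5 (cap) — 2 left.
Gen-20: +1 to 3 (cap) — 1 left.
Gen-15 has room for 17 more but only 1 remain, so it gets 3.
Total = 110×2 + 210×5 + 180×3 + 20×1 + 190×3 = 2400.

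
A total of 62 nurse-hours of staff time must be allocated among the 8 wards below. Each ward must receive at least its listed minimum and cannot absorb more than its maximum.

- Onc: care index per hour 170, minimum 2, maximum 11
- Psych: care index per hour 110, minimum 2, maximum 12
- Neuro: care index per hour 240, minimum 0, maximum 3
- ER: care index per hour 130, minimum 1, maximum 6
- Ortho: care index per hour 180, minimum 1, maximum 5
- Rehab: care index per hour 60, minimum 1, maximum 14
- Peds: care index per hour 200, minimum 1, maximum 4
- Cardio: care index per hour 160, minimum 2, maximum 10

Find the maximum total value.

8650

Meeting every minimum uses 2+2+0+1+1+1+1+2 = 10 nurse-hours, leaving 52.
Order the wards by care index per hour: Neuro 240 > Peds 200 > Ortho 180 > Onc 170 > Cardio 160 > ER 130 > Psych 110 > Rehab 60.
Neuro: +3 to 3 (cap) ; 49 left.
Peds takes 3 more to reach its cap of 4 ; 46 left.
Ortho: +4 to 5 (cap) ; 42 left.
Onc takes 9 more to reach its cap of 11 ; 33 left.
Cardio: +8 to 10 (cap) ; 25 left.
ER: +5 to 6 (cap) ; 20 left.
Psych: +10 to 12 (cap) ; 10 left.
Rehab has room for 13 more but only 10 remain, so it gets 11.
Total = 170×11 + 110×12 + 240×3 + 130×6 + 180×5 + 60×11 + 200×4 + 160×10 = 8650.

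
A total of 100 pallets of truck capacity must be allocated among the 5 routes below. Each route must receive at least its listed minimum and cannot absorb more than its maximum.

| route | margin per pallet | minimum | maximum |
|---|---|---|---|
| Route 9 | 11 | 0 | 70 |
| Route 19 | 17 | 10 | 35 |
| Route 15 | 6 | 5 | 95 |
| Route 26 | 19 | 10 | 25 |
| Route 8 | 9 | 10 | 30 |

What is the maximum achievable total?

Meeting every minimum uses 0+10+5+10+10 = 35 pallets, leaving 65.
Order the routes by margin per pallet: Route 26 19 > Route 19 17 > Route 9 11 > Route 8 9 > Route 15 6.
Route 26 takes 15 more to reach its cap of 25 — 50 left.
Route 19 takes 25 more to reach its cap of 35 — 25 left.
Only 25 left; Route 9 takes them to reach 25.
Total = 11×25 + 17×35 + 6×5 + 19×25 + 9×10 = 1465.

1465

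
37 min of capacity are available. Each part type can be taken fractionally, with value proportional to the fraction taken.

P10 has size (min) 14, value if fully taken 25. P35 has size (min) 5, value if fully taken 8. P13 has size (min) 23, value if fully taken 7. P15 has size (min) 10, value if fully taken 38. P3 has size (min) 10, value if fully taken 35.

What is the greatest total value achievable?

Sort by value density: P15 38/10≈3.8, P3 35/10≈3.5, P10 25/14≈1.79, P35 8/5≈1.6, P13 7/23≈0.304.
Take all of P15 (10 min, value 38) ; 27 min left.
Take all of P3 (10 min, value 35) ; 17 min left.
P10: take in full, 14 min for value 25 ; 3 left.
Only 3 min remain; take 3/5 of P35 for value 8×3/5 = 4.8.
Total value = 102.8.

102.8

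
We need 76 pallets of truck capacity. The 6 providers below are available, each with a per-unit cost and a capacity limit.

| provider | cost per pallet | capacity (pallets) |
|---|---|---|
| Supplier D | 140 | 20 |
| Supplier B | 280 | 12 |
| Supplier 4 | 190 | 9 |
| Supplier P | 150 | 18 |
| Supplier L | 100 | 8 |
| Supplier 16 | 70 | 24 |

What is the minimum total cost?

9120

Use providers in increasing cost order.
Supplier 16 at 70: take all 24 pallets — 52 still needed.
Supplier L (100): use full 8 — 44 pallets to go.
Supplier D (140): use full 20 — 24 pallets to go.
Take 18 from Supplier P at 150 — need 6 more.
Supplier 4 at 190: take 6 of its 9 — requirement met.
Supplier B: unused.
Cost = 24×70 + 8×100 + 20×140 + 18×150 + 6×190 = 9120.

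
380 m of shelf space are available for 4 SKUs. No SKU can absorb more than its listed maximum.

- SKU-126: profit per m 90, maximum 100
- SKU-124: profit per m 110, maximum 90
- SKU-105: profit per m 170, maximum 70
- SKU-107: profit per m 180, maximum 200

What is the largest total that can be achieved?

59600

Highest profit per m first: SKU-107 180 > SKU-105 170 > SKU-124 110 > SKU-126 90.
SKU-107: +200 to 200 (cap) → 180 left.
Give SKU-105 70 to hit its cap of 70 → 110 left.
Give SKU-124 90 to hit its cap of 90 → 20 left.
Only 20 left; SKU-126 takes them to reach 20.
Total = 90×20 + 110×90 + 170×70 + 180×200 = 59600.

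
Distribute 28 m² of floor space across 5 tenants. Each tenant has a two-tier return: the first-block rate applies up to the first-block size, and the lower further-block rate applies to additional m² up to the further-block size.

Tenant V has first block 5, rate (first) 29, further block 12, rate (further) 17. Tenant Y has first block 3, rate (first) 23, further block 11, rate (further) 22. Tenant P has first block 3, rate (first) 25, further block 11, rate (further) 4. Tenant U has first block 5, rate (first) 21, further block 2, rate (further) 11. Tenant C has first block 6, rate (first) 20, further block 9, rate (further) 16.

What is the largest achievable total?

656

Treat each block as its own option and order by rate: Tenant V/tier1 29 > Tenant P/tier1 25 > Tenant Y/tier1 23 > Tenant Y/tier2 22 > Tenant U/tier1 21 > Tenant C/tier1 20 > Tenant V/tier2 17 > Tenant C/tier2 16 > Tenant U/tier2 11 > Tenant P/tier2 4.
Tenant V/tier1 (29): +5 ; 23 left.
Fill Tenant P tier1 block (3 at 25) ; 20 left.
Tenant Y tier1 at 23: fill all 3 ; 17 left.
Fill Tenant Y tier2 block (11 at 22) ; 6 left.
Fill Tenant U tier1 block (5 at 21) ; 1 left.
Tenant C tier1 at 20: only 1 left, fill 1.
Total = 29×5 + 25×3 + 23×3 + 22×11 + 21×5 + 20×1 = 656.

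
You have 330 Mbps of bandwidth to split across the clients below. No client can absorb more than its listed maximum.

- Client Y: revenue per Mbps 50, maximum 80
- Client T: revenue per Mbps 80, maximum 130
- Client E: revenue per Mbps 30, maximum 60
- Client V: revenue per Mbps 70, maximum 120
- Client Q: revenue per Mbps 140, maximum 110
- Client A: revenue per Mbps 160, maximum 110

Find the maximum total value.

41800

Rank by revenue per Mbps: Client A 160 > Client Q 140 > Client T 80 > Client V 70 > Client Y 50 > Client E 30.
Give Client A 110 to hit its cap of 110 ; 220 left.
Give Client Q 110 to hit its cap of 110 ; 110 left.
Client T: +110 (room for 130) → 110. Pool exhausted.
Total = 80×110 + 140×110 + 160×110 = 41800.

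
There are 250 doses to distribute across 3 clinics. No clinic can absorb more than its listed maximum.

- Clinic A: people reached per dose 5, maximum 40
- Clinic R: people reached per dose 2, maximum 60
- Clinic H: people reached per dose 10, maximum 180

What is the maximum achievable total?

Order the clinics by people reached per dose: Clinic H 10 > Clinic A 5 > Clinic R 2.
Give Clinic H 180 to hit its cap of 180 ; 70 left.
Clinic A: +40 to 40 (cap) ; 30 left.
Clinic R has room for 60 but only 30 remain, so it gets 30.
Total = 5×40 + 2×30 + 10×180 = 2060.

2060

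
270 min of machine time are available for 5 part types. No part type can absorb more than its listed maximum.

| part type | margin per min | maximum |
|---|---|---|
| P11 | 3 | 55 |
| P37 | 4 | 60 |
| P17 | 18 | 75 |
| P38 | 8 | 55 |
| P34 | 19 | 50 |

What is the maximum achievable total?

Rank by margin per min: P34 19 > P17 18 > P38 8 > P37 4 > P11 3.
Give P34 50 to hit its cap of 50 ; 220 left.
P17: +75 to 75 (cap) ; 145 left.
Give P38 55 to hit its cap of 55 ; 90 left.
P37: +60 to 60 (cap) ; 30 left.
P11 has room for 55 but only 30 remain, so it gets 30.
Total = 3×30 + 4×60 + 18×75 + 8×55 + 19×50 = 3070.

3070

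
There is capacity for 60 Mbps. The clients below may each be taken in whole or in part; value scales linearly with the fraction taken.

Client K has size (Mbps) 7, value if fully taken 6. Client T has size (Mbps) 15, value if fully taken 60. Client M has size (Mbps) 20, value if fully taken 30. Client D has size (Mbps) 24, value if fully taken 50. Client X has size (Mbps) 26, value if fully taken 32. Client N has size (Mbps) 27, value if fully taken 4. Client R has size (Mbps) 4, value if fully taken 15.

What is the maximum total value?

Best value per unit of size first: Client T 60/15≈4, Client R 15/4≈3.75, Client D 50/24≈2.08, Client M 30/20≈1.5, Client X 32/26≈1.23, Client K 6/7≈0.857, Client N 4/27≈0.148.
All 15 Mbps of Client T fit (value 60) → 45 remain.
Client R: take in full, 4 Mbps for value 15 → 41 left.
All 24 Mbps of Client D fit (value 50) → 17 remain.
17 Mbps left: a 17/20 share of Client M gives 30×17/20 = 25.5.
Total value = 150.5.

150.5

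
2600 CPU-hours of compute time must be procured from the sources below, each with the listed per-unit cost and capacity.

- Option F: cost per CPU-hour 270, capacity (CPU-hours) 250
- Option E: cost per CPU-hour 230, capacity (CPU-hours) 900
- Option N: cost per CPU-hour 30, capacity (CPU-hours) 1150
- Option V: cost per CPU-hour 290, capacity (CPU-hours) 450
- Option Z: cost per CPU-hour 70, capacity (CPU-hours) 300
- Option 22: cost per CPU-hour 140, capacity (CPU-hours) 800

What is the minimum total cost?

Fill from the cheapest source first.
Option N (30): use full 1150 → 1450 CPU-hours to go.
Option Z at 70: take all 300 CPU-hours → 1150 still needed.
Option 22 (140): use full 800 → 350 CPU-hours to go.
Option E (230): take the remaining 350 → done.
Option F, Option V: unused.
Cost = 1150×30 + 300×70 + 800×140 + 350×230 = 248000.

248000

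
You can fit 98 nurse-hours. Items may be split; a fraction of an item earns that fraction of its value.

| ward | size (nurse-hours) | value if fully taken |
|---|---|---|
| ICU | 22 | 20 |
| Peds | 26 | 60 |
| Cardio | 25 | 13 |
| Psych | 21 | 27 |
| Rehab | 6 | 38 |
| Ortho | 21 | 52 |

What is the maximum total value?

198.04

Sort by value density: Rehab 38/6≈6.33, Ortho 52/21≈2.48, Peds 60/26≈2.31, Psych 27/21≈1.29, ICU 20/22≈0.909, Cardio 13/25≈0.52.
Take all of Rehab (6 nurse-hours, value 38) ; 92 nurse-hours left.
Take all of Ortho (21 nurse-hours, value 52) ; 71 nurse-hours left.
Take all of Peds (26 nurse-hours, value 60) ; 45 nurse-hours left.
Psych: take in full, 21 nurse-hours for value 27 ; 24 left.
Take all of ICU (22 nurse-hours, value 20) ; 2 nurse-hours left.
Fill the last 2 nurse-hours with part of Cardio: 2/25 of it earns 1.04.
Total value = 198.04.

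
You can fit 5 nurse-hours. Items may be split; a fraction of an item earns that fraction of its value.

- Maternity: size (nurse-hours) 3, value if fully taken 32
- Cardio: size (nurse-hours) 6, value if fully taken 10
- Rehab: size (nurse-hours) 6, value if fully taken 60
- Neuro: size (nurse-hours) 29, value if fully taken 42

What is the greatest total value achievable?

52

Rank by value-to-size ratio: Maternity 32/3≈10.7, Rehab 60/6≈10, Cardio 10/6≈1.67, Neuro 42/29≈1.45.
All 3 nurse-hours of Maternity fit (value 32) ; 2 remain.
Fill the last 2 nurse-hours with part of Rehab: 2/6 of it earns 20.
Total value = 52.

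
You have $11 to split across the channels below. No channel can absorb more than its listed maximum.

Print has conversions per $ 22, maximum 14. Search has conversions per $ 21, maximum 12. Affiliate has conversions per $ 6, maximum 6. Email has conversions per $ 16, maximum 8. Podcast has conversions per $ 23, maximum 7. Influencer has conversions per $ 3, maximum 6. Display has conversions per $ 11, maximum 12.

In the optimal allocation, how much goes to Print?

Highest conversions per $ first: Podcast 23 > Print 22 > Search 21 > Email 16 > Display 11 > Affiliate 6 > Influencer 3.
Give Podcast 7 to hit its cap of 7 ; 4 left.
Print has room for 14 but only 4 remain, so it gets 4.

4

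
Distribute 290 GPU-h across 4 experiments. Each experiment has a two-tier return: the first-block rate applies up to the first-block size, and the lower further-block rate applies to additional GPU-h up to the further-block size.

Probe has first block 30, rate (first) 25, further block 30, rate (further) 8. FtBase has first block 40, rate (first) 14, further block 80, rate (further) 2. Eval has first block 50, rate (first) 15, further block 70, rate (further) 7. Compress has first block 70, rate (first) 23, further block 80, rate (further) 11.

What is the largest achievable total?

Treat each block as its own option and order by rate: Probe/T1 25 > Compress/T1 23 > Eval/T1 15 > FtBase/T1 14 > Compress/T2 11 > Probe/T2 8 > Eval/T2 7 > FtBase/T2 2.
Probe T1 at 25: fill all 30 — 260 left.
Compress T1 at 23: fill all 70 — 190 left.
Eval/T1 (15): +50 — 140 left.
FtBase/T1 (14): +40 — 100 left.
Fill Compress T2 block (80 at 11) — 20 left.
Probe T2 at 8: only 20 left, fill 20.
Total = 25×30 + 23×70 + 15×50 + 14×40 + 11×80 + 8×20 = 4710.

4710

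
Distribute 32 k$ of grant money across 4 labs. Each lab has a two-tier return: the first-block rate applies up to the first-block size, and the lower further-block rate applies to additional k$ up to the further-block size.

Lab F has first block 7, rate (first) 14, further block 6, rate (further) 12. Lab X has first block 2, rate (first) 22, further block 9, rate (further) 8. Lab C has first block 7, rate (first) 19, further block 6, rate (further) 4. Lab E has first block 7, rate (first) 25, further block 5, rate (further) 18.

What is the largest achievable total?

588

Order all 8 blocks by rate: Lab E/T1 25 > Lab X/T1 22 > Lab C/T1 19 > Lab E/T2 18 > Lab F/T1 14 > Lab F/T2 12 > Lab X/T2 8 > Lab C/T2 4.
Lab E/T1 (25): +7 → 25 left.
Fill Lab X T1 block (2 at 22) → 23 left.
Lab C/T1 (19): +7 → 16 left.
Lab E/T2 (18): +5 → 11 left.
Lab F T1 at 14: fill all 7 → 4 left.
Lab F/T2: +4 of 6 at 12; pool empty.
Total = 25×7 + 22×2 + 19×7 + 18×5 + 14×7 + 12×4 = 588.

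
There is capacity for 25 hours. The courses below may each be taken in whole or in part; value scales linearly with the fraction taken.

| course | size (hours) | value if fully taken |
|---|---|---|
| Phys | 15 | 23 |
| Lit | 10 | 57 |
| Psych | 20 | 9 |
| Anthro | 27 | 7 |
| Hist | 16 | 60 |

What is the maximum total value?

113.25

Sort by value density: Lit 57/10≈5.7, Hist 60/16≈3.75, Phys 23/15≈1.53, Psych 9/20≈0.45, Anthro 7/27≈0.259.
All 10 hours of Lit fit (value 57) — 15 remain.
15 hours left: a 15/16 share of Hist gives 60×15/16 = 56.25.
Total value = 113.25.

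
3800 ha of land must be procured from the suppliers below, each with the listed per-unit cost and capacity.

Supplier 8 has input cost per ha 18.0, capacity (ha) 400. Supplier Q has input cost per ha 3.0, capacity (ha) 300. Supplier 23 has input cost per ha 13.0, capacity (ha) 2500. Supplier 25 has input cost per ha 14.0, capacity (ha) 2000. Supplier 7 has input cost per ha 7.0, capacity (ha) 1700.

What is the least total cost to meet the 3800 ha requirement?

36200

Use suppliers in increasing cost order.
Supplier Q (3.0): use full 300 ; 3500 ha to go.
Supplier 7 at 7.0: take all 1700 ha ; 1800 still needed.
Supplier 23 (13.0): take the remaining 1800 ; done.
Supplier 25, Supplier 8: unused.
Cost = 300×3.0 + 1700×7.0 + 1800×13.0 = 36200.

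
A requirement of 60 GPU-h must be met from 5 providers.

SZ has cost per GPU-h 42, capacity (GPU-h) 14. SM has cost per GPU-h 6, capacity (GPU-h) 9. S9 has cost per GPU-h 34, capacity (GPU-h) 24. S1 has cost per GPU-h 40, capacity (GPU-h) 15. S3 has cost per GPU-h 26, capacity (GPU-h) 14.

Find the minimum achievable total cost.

Cheapest first:
SM (6): use full 9 → 51 GPU-h to go.
S3 at 26: take all 14 GPU-h → 37 still needed.
Take 24 from S9 at 34 → need 13 more.
S1 at 40: take 13 of its 15 → requirement met.
SZ: unused.
Cost = 9×6 + 14×26 + 24×34 + 13×40 = 1754.

1754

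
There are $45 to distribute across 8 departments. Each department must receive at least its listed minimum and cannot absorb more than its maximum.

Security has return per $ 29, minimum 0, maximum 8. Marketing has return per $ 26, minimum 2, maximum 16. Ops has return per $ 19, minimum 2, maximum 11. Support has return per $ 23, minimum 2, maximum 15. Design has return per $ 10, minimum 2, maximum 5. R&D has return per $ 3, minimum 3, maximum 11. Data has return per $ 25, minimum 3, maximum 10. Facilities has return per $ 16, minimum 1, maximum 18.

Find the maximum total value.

Meeting every minimum uses 0+2+2+2+2+3+3+1 = 15 $, leaving 30.
Highest return per $ first: Security 29 > Marketing 26 > Data 25 > Support 23 > Ops 19 > Facilities 16 > Design 10 > R&D 3.
Security takes 8 more to reach its cap of 8 — 22 left.
Marketing takes 14 more to reach its cap of 16 — 8 left.
Data takes 7 more to reach its cap of 10 — 1 left.
Only 1 left; Support takes them to reach 3.
Total = 29×8 + 26×16 + 19×2 + 23×3 + 10×2 + 3×3 + 25×10 + 16×1 = 1050.

1050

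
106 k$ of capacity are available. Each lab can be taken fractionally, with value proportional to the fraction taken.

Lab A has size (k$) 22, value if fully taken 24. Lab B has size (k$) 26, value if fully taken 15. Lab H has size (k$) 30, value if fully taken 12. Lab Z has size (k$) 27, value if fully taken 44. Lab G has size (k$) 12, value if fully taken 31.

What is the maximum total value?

Rank by value-to-size ratio: Lab G 31/12≈2.58, Lab Z 44/27≈1.63, Lab A 24/22≈1.09, Lab B 15/26≈0.577, Lab H 12/30≈0.4.
Lab G: take in full, 12 k$ for value 31 ; 94 left.
Take all of Lab Z (27 k$, value 44) ; 67 k$ left.
All 22 k$ of Lab A fit (value 24) ; 45 remain.
Lab B: take in full, 26 k$ for value 15 ; 19 left.
19 k$ left: a 19/30 share of Lab H gives 12×19/30 = 7.6.
Total value = 121.6.

121.6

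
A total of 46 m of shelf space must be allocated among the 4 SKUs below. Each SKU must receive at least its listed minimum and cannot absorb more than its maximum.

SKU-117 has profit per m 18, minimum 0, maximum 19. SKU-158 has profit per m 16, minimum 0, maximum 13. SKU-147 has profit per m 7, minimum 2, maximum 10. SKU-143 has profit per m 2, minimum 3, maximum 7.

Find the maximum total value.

628

Meeting every minimum uses 0+0+2+3 = 5 m, leaving 41.
Order the SKUs by profit per m: SKU-117 18 > SKU-158 16 > SKU-147 7 > SKU-143 2.
SKU-117 takes 19 more to reach its cap of 19 — 22 left.
Give SKU-158 13 more to hit its cap of 13 — 9 left.
SKU-147: +8 to 10 (cap) — 1 left.
SKU-143 has room for 4 more but only 1 remain, so it gets 4.
Total = 18×19 + 16×13 + 7×10 + 2×4 = 628.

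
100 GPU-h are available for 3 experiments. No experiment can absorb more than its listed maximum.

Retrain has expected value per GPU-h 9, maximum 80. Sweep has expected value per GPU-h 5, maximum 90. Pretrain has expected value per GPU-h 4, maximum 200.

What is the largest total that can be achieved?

820

Order the experiments by expected value per GPU-h: Retrain 9 > Sweep 5 > Pretrain 4.
Retrain: +80 to 80 (cap) — 20 left.
Sweep has room for 90 but only 20 remain, so it gets 20.
Total = 9×80 + 5×20 = 820.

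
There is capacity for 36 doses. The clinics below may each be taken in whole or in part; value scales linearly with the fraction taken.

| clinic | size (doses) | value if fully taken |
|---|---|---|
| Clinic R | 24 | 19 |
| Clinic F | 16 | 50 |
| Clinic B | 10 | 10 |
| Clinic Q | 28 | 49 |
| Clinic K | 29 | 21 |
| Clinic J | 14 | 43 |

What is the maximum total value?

103.5

Sort by value density: Clinic F 50/16≈3.12, Clinic J 43/14≈3.07, Clinic Q 49/28≈1.75, Clinic B 10/10≈1, Clinic R 19/24≈0.792, Clinic K 21/29≈0.724.
All 16 doses of Clinic F fit (value 50) ; 20 remain.
Clinic J: take in full, 14 doses for value 43 ; 6 left.
Fill the last 6 doses with part of Clinic Q: 6/28 of it earns 10.5.
Total value = 103.5.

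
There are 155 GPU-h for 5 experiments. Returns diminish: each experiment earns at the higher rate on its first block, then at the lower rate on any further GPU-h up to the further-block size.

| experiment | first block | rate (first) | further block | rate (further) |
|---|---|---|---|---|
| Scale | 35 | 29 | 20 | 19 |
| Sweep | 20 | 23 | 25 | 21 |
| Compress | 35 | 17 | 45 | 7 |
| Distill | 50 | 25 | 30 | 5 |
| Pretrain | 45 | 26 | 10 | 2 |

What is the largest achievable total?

Order all 10 blocks by rate: Scale/T1 29 > Pretrain/T1 26 > Distill/T1 25 > Sweep/T1 23 > Sweep/T2 21 > Scale/T2 19 > Compress/T1 17 > Compress/T2 7 > Distill/T2 5 > Pretrain/T2 2.
Scale T1 at 29: fill all 35 → 120 left.
Pretrain/T1 (26): +45 → 75 left.
Fill Distill T1 block (50 at 25) → 25 left.
Fill Sweep T1 block (20 at 23) → 5 left.
Sweep T2 at 21: only 5 left, fill 5.
Total = 29×35 + 26×45 + 25×50 + 23×20 + 21×5 = 4000.

4000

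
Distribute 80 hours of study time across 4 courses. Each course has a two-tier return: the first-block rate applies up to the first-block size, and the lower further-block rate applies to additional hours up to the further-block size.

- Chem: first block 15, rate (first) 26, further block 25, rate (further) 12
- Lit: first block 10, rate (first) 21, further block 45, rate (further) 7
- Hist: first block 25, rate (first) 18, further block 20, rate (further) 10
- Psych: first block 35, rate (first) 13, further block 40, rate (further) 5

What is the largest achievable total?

Treat each block as its own option and order by rate: Chem/tier1 26 > Lit/tier1 21 > Hist/tier1 18 > Psych/tier1 13 > Chem/tier2 12 > Hist/tier2 10 > Lit/tier2 7 > Psych/tier2 5.
Chem tier1 at 26: fill all 15 ; 65 left.
Fill Lit tier1 block (10 at 21) ; 55 left.
Fill Hist tier1 block (25 at 18) ; 30 left.
Psych/tier1: +30 of 35 at 13; pool empty.
Total = 26×15 + 21×10 + 18×25 + 13×30 = 1440.

1440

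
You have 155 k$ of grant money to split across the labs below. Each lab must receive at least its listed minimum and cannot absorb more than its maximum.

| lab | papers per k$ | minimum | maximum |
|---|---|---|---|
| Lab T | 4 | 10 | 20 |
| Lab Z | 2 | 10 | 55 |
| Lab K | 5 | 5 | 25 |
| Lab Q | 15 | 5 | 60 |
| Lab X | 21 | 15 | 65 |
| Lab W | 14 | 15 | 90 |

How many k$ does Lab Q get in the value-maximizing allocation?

50

Meeting every minimum uses 10+10+5+5+15+15 = 60 k$, leaving 95.
Rank by papers per k$: Lab X 21 > Lab Q 15 > Lab W 14 > Lab K 5 > Lab T 4 > Lab Z 2.
Give Lab X 50 more to hit its cap of 65 — 45 left.
Lab Q has room for 55 more but only 45 remain, so it gets 50.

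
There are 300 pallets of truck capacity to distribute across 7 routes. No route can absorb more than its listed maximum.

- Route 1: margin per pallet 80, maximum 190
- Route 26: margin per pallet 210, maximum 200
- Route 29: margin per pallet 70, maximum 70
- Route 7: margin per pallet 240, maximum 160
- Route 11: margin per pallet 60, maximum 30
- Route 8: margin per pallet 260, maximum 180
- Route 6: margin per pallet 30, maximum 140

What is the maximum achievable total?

75600

Rank by margin per pallet: Route 8 260 > Route 7 240 > Route 26 210 > Route 1 80 > Route 29 70 > Route 11 60 > Route 6 30.
Route 8 takes 180 to reach its cap of 180 ; 120 left.
Route 7: +120 (room for 160) → 120. Pool exhausted.
Total = 240×120 + 260×180 = 75600.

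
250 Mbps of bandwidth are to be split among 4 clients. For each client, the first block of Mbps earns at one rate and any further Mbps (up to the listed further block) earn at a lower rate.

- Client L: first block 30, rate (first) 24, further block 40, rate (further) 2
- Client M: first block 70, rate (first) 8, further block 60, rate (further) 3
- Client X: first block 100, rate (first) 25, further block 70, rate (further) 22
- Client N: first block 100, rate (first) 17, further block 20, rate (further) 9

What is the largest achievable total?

5610

Order all 8 blocks by rate: Client X/T1 25 > Client L/T1 24 > Client X/T2 22 > Client N/T1 17 > Client N/T2 9 > Client M/T1 8 > Client M/T2 3 > Client L/T2 2.
Client X/T1 (25): +100 — 150 left.
Fill Client L T1 block (30 at 24) — 120 left.
Fill Client X T2 block (70 at 22) — 50 left.
Client N/T1: +50 of 100 at 17; pool empty.
Total = 25×100 + 24×30 + 22×70 + 17×50 = 5610.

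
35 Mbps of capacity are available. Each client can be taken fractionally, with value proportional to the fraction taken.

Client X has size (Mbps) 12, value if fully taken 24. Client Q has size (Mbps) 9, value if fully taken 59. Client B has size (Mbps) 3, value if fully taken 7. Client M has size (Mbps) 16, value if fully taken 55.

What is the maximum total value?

135

Best value per unit of size first: Client Q 59/9≈6.56, Client M 55/16≈3.44, Client B 7/3≈2.33, Client X 24/12≈2.
Client Q: take in full, 9 Mbps for value 59 → 26 left.
Client M: take in full, 16 Mbps for value 55 → 10 left.
Client B: take in full, 3 Mbps for value 7 → 7 left.
Only 7 Mbps remain; take 7/12 of Client X for value 24×7/12 = 14.
Total value = 135.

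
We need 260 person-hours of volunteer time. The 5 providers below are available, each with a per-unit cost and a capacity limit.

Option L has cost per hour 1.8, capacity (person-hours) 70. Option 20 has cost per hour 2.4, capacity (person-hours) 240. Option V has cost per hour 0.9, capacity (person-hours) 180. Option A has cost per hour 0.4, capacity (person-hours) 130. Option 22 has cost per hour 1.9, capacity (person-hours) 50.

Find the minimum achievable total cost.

Fill from the cheapest provider first.
Option A (0.4): use full 130 — 130 person-hours to go.
Option V at 0.9: take 130 of its 180 — requirement met.
Option L, Option 22, Option 20: unused.
Cost = 130×0.4 + 130×0.9 = 169.

169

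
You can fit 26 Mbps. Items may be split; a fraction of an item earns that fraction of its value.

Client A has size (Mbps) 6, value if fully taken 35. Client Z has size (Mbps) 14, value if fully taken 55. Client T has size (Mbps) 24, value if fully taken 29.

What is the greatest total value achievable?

97.25

Best value per unit of size first: Client A 35/6≈5.83, Client Z 55/14≈3.93, Client T 29/24≈1.21.
All 6 Mbps of Client A fit (value 35) — 20 remain.
All 14 Mbps of Client Z fit (value 55) — 6 remain.
Fill the last 6 Mbps with part of Client T: 6/24 of it earns 7.25.
Total value = 97.25.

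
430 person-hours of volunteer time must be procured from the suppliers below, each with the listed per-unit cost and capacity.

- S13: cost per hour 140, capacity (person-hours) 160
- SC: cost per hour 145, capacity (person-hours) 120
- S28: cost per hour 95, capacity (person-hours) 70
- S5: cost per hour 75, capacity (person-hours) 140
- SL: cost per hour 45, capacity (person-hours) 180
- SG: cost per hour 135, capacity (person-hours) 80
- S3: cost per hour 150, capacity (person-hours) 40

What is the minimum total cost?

30650

Fill from the cheapest supplier first.
Take 180 from SL at 45 — need 250 more.
S5 (75): use full 140 — 110 person-hours to go.
Take 70 from S28 at 95 — need 40 more.
Take 40 from SG at 135 to finish.
S13, SC, S3: unused.
Cost = 180×45 + 140×75 + 70×95 + 40×135 = 30650.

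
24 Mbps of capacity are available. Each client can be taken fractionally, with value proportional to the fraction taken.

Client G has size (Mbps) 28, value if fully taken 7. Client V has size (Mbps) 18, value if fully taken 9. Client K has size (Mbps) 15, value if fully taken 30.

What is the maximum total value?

34.5

Rank by value-to-size ratio: Client K 30/15≈2, Client V 9/18≈0.5, Client G 7/28≈0.25.
All 15 Mbps of Client K fit (value 30) → 9 remain.
9 Mbps left: a 9/18 share of Client V gives 9×9/18 = 4.5.
Total value = 34.5.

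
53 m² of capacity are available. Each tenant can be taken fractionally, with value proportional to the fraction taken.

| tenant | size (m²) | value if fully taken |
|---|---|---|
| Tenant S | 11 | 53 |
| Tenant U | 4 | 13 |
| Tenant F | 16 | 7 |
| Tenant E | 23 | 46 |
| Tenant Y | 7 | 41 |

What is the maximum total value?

156.5

Sort by value density: Tenant Y 41/7≈5.86, Tenant S 53/11≈4.82, Tenant U 13/4≈3.25, Tenant E 46/23≈2, Tenant F 7/16≈0.438.
Tenant Y: take in full, 7 m² for value 41 ; 46 left.
All 11 m² of Tenant S fit (value 53) ; 35 remain.
Tenant U: take in full, 4 m² for value 13 ; 31 left.
Take all of Tenant E (23 m², value 46) ; 8 m² left.
Only 8 m² remain; take 8/16 of Tenant F for value 7×8/16 = 3.5.
Total value = 156.5.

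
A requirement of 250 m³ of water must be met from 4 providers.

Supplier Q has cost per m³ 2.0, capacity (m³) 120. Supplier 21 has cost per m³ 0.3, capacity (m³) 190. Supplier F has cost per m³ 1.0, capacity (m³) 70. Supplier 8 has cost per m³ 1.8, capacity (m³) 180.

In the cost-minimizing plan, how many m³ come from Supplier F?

Cheapest first:
Supplier 21 at 0.3: take all 190 m³ ; 60 still needed.
Take 60 from Supplier F at 1.0 to finish.
Supplier 8, Supplier Q: unused.

60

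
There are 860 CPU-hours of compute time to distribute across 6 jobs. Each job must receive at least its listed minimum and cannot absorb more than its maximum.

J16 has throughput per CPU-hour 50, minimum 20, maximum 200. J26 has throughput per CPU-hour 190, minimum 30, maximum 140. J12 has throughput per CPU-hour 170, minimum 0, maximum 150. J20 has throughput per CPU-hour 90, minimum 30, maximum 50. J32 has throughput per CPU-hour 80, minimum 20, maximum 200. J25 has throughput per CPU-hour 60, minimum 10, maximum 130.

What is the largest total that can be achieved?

89900

Meeting every minimum uses 20+30+0+30+20+10 = 110 CPU-hours, leaving 750.
Highest throughput per CPU-hour first: J26 190 > J12 170 > J20 90 > J32 80 > J25 60 > J16 50.
J26: +110 to 140 (cap) — 640 left.
J12: +150 to 150 (cap) — 490 left.
J20 takes 20 more to reach its cap of 50 — 470 left.
J32: +180 to 200 (cap) — 290 left.
Give J25 120 more to hit its cap of 130 — 170 left.
J16: +170 (room for 180) → 190. Pool exhausted.
Total = 50×190 + 190×140 + 170×150 + 90×50 + 80×200 + 60×130 = 89900.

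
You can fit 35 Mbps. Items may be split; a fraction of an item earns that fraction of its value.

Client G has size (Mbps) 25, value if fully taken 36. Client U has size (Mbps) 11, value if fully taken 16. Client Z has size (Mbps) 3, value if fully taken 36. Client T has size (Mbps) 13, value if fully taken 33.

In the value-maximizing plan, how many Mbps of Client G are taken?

8

Sort by value density: Client Z 36/3≈12, Client T 33/13≈2.54, Client U 16/11≈1.45, Client G 36/25≈1.44.
All 3 Mbps of Client Z fit (value 36) → 32 remain.
Client T: take in full, 13 Mbps for value 33 → 19 left.
Client U: take in full, 11 Mbps for value 16 → 8 left.
Fill the last 8 Mbps with part of Client G: 8/25 of it earns 11.52.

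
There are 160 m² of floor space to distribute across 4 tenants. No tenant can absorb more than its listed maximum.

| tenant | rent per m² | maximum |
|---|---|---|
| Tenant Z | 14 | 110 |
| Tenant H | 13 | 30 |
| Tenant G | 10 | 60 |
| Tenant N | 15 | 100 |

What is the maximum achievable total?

2340

Order the tenants by rent per m²: Tenant N 15 > Tenant Z 14 > Tenant H 13 > Tenant G 10.
Give Tenant N 100 to hit its cap of 100 — 60 left.
Only 60 left; Tenant Z takes them to reach 60.
Total = 14×60 + 15×100 = 2340.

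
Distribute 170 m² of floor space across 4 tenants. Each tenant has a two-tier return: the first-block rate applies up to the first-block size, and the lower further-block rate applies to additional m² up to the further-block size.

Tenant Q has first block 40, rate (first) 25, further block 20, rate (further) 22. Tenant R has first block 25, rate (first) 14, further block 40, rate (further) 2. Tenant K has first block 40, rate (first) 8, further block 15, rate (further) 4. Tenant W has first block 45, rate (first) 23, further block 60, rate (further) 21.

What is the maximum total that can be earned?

3805

Treat each block as its own option and order by rate: Tenant Q/T1 25 > Tenant W/T1 23 > Tenant Q/T2 22 > Tenant W/T2 21 > Tenant R/T1 14 > Tenant K/T1 8 > Tenant K/T2 4 > Tenant R/T2 2.
Tenant Q T1 at 25: fill all 40 — 130 left.
Tenant W/T1 (23): +45 — 85 left.
Fill Tenant Q T2 block (20 at 22) — 65 left.
Fill Tenant W T2 block (60 at 21) — 5 left.
Tenant R/T1: +5 of 25 at 14; pool empty.
Total = 25×40 + 23×45 + 22×20 + 21×60 + 14×5 = 3805.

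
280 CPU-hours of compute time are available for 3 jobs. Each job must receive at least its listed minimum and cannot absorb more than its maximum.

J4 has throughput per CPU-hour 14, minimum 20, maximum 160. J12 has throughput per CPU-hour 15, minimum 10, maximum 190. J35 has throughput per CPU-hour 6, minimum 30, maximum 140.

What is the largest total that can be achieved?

Meeting every minimum uses 20+10+30 = 60 CPU-hours, leaving 220.
Rank by throughput per CPU-hour: J12 15 > J4 14 > J35 6.
J12: +180 to 190 (cap) → 40 left.
Only 40 left; J4 takes them to reach 60.
Total = 14×60 + 15×190 + 6×30 = 3870.

3870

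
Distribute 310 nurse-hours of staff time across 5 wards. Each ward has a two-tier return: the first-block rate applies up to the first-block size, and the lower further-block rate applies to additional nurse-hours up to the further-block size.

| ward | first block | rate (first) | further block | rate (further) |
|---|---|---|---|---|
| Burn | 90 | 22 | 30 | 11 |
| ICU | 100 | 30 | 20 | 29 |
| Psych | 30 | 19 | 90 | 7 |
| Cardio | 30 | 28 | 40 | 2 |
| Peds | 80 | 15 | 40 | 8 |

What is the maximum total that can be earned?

Rank every tier by rate: ICU/first 30 > ICU/second 29 > Cardio/first 28 > Burn/first 22 > Psych/first 19 > Peds/first 15 > Burn/second 11 > Peds/second 8 > Psych/second 7 > Cardio/second 2.
ICU first at 30: fill all 100 — 210 left.
Fill ICU second block (20 at 29) — 190 left.
Cardio/first (28): +30 — 160 left.
Fill Burn first block (90 at 22) — 70 left.
Psych first at 19: fill all 30 — 40 left.
Peds first at 15: only 40 left, fill 40.
Total = 30×100 + 29×20 + 28×30 + 22×90 + 19×30 + 15×40 = 7570.

7570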